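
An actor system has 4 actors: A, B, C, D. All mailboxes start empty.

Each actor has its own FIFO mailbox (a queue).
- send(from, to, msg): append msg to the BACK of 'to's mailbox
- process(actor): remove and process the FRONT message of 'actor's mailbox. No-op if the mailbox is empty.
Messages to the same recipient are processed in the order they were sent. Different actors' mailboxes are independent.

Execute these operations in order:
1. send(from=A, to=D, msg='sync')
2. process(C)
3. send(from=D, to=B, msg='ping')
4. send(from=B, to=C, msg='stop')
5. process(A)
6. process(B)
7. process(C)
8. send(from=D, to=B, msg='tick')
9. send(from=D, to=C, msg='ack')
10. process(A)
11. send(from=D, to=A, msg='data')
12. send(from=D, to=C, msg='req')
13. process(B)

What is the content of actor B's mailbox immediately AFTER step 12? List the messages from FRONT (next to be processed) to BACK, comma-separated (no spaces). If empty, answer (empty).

After 1 (send(from=A, to=D, msg='sync')): A:[] B:[] C:[] D:[sync]
After 2 (process(C)): A:[] B:[] C:[] D:[sync]
After 3 (send(from=D, to=B, msg='ping')): A:[] B:[ping] C:[] D:[sync]
After 4 (send(from=B, to=C, msg='stop')): A:[] B:[ping] C:[stop] D:[sync]
After 5 (process(A)): A:[] B:[ping] C:[stop] D:[sync]
After 6 (process(B)): A:[] B:[] C:[stop] D:[sync]
After 7 (process(C)): A:[] B:[] C:[] D:[sync]
After 8 (send(from=D, to=B, msg='tick')): A:[] B:[tick] C:[] D:[sync]
After 9 (send(from=D, to=C, msg='ack')): A:[] B:[tick] C:[ack] D:[sync]
After 10 (process(A)): A:[] B:[tick] C:[ack] D:[sync]
After 11 (send(from=D, to=A, msg='data')): A:[data] B:[tick] C:[ack] D:[sync]
After 12 (send(from=D, to=C, msg='req')): A:[data] B:[tick] C:[ack,req] D:[sync]

tick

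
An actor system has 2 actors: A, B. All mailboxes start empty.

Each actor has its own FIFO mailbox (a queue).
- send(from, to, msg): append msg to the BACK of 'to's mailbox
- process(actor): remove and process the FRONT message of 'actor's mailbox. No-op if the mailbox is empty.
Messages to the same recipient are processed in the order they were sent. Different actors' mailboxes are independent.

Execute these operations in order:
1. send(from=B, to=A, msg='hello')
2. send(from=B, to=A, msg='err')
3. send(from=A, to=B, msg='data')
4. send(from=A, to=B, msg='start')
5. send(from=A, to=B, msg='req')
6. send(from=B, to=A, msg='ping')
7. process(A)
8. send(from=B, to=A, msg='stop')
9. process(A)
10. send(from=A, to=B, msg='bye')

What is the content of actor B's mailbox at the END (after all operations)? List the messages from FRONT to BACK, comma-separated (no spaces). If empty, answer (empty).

Answer: data,start,req,bye

Derivation:
After 1 (send(from=B, to=A, msg='hello')): A:[hello] B:[]
After 2 (send(from=B, to=A, msg='err')): A:[hello,err] B:[]
After 3 (send(from=A, to=B, msg='data')): A:[hello,err] B:[data]
After 4 (send(from=A, to=B, msg='start')): A:[hello,err] B:[data,start]
After 5 (send(from=A, to=B, msg='req')): A:[hello,err] B:[data,start,req]
After 6 (send(from=B, to=A, msg='ping')): A:[hello,err,ping] B:[data,start,req]
After 7 (process(A)): A:[err,ping] B:[data,start,req]
After 8 (send(from=B, to=A, msg='stop')): A:[err,ping,stop] B:[data,start,req]
After 9 (process(A)): A:[ping,stop] B:[data,start,req]
After 10 (send(from=A, to=B, msg='bye')): A:[ping,stop] B:[data,start,req,bye]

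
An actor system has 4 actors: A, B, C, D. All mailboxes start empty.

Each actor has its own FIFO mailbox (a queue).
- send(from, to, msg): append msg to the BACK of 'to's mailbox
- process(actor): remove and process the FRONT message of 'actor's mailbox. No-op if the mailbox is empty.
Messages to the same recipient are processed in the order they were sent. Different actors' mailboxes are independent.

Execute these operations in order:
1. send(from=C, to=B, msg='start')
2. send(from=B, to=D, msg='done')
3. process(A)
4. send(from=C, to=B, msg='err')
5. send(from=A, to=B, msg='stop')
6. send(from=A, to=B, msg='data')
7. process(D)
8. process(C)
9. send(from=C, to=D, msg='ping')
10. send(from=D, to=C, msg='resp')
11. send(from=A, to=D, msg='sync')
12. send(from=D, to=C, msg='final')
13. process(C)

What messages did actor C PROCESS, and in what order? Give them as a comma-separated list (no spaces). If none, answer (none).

Answer: resp

Derivation:
After 1 (send(from=C, to=B, msg='start')): A:[] B:[start] C:[] D:[]
After 2 (send(from=B, to=D, msg='done')): A:[] B:[start] C:[] D:[done]
After 3 (process(A)): A:[] B:[start] C:[] D:[done]
After 4 (send(from=C, to=B, msg='err')): A:[] B:[start,err] C:[] D:[done]
After 5 (send(from=A, to=B, msg='stop')): A:[] B:[start,err,stop] C:[] D:[done]
After 6 (send(from=A, to=B, msg='data')): A:[] B:[start,err,stop,data] C:[] D:[done]
After 7 (process(D)): A:[] B:[start,err,stop,data] C:[] D:[]
After 8 (process(C)): A:[] B:[start,err,stop,data] C:[] D:[]
After 9 (send(from=C, to=D, msg='ping')): A:[] B:[start,err,stop,data] C:[] D:[ping]
After 10 (send(from=D, to=C, msg='resp')): A:[] B:[start,err,stop,data] C:[resp] D:[ping]
After 11 (send(from=A, to=D, msg='sync')): A:[] B:[start,err,stop,data] C:[resp] D:[ping,sync]
After 12 (send(from=D, to=C, msg='final')): A:[] B:[start,err,stop,data] C:[resp,final] D:[ping,sync]
After 13 (process(C)): A:[] B:[start,err,stop,data] C:[final] D:[ping,sync]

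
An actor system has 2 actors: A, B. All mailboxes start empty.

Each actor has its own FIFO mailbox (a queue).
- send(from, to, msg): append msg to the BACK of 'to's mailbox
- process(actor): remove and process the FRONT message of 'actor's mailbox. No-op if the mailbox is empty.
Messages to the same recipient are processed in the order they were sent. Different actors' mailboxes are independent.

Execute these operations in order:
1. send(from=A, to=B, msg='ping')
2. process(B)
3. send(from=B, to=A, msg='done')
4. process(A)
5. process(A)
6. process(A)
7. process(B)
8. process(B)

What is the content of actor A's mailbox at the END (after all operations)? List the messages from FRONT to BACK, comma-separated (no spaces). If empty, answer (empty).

After 1 (send(from=A, to=B, msg='ping')): A:[] B:[ping]
After 2 (process(B)): A:[] B:[]
After 3 (send(from=B, to=A, msg='done')): A:[done] B:[]
After 4 (process(A)): A:[] B:[]
After 5 (process(A)): A:[] B:[]
After 6 (process(A)): A:[] B:[]
After 7 (process(B)): A:[] B:[]
After 8 (process(B)): A:[] B:[]

Answer: (empty)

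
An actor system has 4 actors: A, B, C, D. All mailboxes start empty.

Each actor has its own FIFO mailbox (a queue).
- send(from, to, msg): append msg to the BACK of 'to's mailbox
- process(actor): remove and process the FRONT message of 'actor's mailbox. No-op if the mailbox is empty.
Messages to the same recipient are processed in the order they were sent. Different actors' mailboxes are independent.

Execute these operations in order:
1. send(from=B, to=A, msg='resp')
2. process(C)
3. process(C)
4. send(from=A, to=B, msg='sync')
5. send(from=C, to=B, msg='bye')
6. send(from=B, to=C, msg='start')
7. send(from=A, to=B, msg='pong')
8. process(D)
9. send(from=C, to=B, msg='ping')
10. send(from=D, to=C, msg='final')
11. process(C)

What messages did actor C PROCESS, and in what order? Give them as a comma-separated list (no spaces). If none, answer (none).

After 1 (send(from=B, to=A, msg='resp')): A:[resp] B:[] C:[] D:[]
After 2 (process(C)): A:[resp] B:[] C:[] D:[]
After 3 (process(C)): A:[resp] B:[] C:[] D:[]
After 4 (send(from=A, to=B, msg='sync')): A:[resp] B:[sync] C:[] D:[]
After 5 (send(from=C, to=B, msg='bye')): A:[resp] B:[sync,bye] C:[] D:[]
After 6 (send(from=B, to=C, msg='start')): A:[resp] B:[sync,bye] C:[start] D:[]
After 7 (send(from=A, to=B, msg='pong')): A:[resp] B:[sync,bye,pong] C:[start] D:[]
After 8 (process(D)): A:[resp] B:[sync,bye,pong] C:[start] D:[]
After 9 (send(from=C, to=B, msg='ping')): A:[resp] B:[sync,bye,pong,ping] C:[start] D:[]
After 10 (send(from=D, to=C, msg='final')): A:[resp] B:[sync,bye,pong,ping] C:[start,final] D:[]
After 11 (process(C)): A:[resp] B:[sync,bye,pong,ping] C:[final] D:[]

Answer: start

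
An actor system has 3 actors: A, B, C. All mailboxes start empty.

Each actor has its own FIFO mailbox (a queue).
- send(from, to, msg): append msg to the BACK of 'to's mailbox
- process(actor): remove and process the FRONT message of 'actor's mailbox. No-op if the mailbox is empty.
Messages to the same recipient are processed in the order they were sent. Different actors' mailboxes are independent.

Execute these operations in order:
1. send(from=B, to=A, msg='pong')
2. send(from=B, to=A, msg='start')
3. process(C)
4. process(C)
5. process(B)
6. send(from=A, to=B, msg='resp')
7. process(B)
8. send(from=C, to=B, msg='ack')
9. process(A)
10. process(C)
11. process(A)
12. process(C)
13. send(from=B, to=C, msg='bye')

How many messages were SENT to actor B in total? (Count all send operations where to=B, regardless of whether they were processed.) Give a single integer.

Answer: 2

Derivation:
After 1 (send(from=B, to=A, msg='pong')): A:[pong] B:[] C:[]
After 2 (send(from=B, to=A, msg='start')): A:[pong,start] B:[] C:[]
After 3 (process(C)): A:[pong,start] B:[] C:[]
After 4 (process(C)): A:[pong,start] B:[] C:[]
After 5 (process(B)): A:[pong,start] B:[] C:[]
After 6 (send(from=A, to=B, msg='resp')): A:[pong,start] B:[resp] C:[]
After 7 (process(B)): A:[pong,start] B:[] C:[]
After 8 (send(from=C, to=B, msg='ack')): A:[pong,start] B:[ack] C:[]
After 9 (process(A)): A:[start] B:[ack] C:[]
After 10 (process(C)): A:[start] B:[ack] C:[]
After 11 (process(A)): A:[] B:[ack] C:[]
After 12 (process(C)): A:[] B:[ack] C:[]
After 13 (send(from=B, to=C, msg='bye')): A:[] B:[ack] C:[bye]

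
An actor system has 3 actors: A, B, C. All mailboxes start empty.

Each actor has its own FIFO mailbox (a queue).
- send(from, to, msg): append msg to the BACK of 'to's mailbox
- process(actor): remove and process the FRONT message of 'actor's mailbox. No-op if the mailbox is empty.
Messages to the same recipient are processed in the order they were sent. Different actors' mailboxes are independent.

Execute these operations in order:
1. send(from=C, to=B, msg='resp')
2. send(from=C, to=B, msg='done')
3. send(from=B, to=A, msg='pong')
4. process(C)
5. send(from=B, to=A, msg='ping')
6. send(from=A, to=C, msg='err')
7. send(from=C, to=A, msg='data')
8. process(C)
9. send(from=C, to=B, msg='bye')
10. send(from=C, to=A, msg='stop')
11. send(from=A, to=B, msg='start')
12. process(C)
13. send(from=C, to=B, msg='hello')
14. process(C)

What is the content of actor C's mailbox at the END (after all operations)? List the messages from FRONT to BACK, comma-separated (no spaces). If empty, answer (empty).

After 1 (send(from=C, to=B, msg='resp')): A:[] B:[resp] C:[]
After 2 (send(from=C, to=B, msg='done')): A:[] B:[resp,done] C:[]
After 3 (send(from=B, to=A, msg='pong')): A:[pong] B:[resp,done] C:[]
After 4 (process(C)): A:[pong] B:[resp,done] C:[]
After 5 (send(from=B, to=A, msg='ping')): A:[pong,ping] B:[resp,done] C:[]
After 6 (send(from=A, to=C, msg='err')): A:[pong,ping] B:[resp,done] C:[err]
After 7 (send(from=C, to=A, msg='data')): A:[pong,ping,data] B:[resp,done] C:[err]
After 8 (process(C)): A:[pong,ping,data] B:[resp,done] C:[]
After 9 (send(from=C, to=B, msg='bye')): A:[pong,ping,data] B:[resp,done,bye] C:[]
After 10 (send(from=C, to=A, msg='stop')): A:[pong,ping,data,stop] B:[resp,done,bye] C:[]
After 11 (send(from=A, to=B, msg='start')): A:[pong,ping,data,stop] B:[resp,done,bye,start] C:[]
After 12 (process(C)): A:[pong,ping,data,stop] B:[resp,done,bye,start] C:[]
After 13 (send(from=C, to=B, msg='hello')): A:[pong,ping,data,stop] B:[resp,done,bye,start,hello] C:[]
After 14 (process(C)): A:[pong,ping,data,stop] B:[resp,done,bye,start,hello] C:[]

Answer: (empty)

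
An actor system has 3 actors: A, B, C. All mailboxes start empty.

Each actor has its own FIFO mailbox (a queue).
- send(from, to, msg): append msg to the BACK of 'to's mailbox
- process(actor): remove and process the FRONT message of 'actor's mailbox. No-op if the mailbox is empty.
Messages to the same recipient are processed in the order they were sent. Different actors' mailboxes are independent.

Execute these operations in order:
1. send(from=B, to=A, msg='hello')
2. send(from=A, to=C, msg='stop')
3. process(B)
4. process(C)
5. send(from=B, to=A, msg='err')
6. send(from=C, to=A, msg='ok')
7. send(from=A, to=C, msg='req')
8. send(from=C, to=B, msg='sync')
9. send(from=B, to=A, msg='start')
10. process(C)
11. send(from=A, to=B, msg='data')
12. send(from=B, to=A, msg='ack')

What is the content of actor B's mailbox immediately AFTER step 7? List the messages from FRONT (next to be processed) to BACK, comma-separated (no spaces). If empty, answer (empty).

After 1 (send(from=B, to=A, msg='hello')): A:[hello] B:[] C:[]
After 2 (send(from=A, to=C, msg='stop')): A:[hello] B:[] C:[stop]
After 3 (process(B)): A:[hello] B:[] C:[stop]
After 4 (process(C)): A:[hello] B:[] C:[]
After 5 (send(from=B, to=A, msg='err')): A:[hello,err] B:[] C:[]
After 6 (send(from=C, to=A, msg='ok')): A:[hello,err,ok] B:[] C:[]
After 7 (send(from=A, to=C, msg='req')): A:[hello,err,ok] B:[] C:[req]

(empty)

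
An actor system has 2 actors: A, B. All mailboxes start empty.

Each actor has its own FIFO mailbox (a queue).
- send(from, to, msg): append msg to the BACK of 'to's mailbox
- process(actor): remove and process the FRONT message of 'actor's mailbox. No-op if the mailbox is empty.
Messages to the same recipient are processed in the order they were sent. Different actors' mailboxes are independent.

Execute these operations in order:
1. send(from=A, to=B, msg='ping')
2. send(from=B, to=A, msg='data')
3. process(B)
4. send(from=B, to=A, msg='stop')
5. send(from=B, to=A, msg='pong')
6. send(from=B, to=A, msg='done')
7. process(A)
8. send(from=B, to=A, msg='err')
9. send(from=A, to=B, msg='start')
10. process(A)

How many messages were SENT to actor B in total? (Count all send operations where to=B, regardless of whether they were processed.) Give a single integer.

After 1 (send(from=A, to=B, msg='ping')): A:[] B:[ping]
After 2 (send(from=B, to=A, msg='data')): A:[data] B:[ping]
After 3 (process(B)): A:[data] B:[]
After 4 (send(from=B, to=A, msg='stop')): A:[data,stop] B:[]
After 5 (send(from=B, to=A, msg='pong')): A:[data,stop,pong] B:[]
After 6 (send(from=B, to=A, msg='done')): A:[data,stop,pong,done] B:[]
After 7 (process(A)): A:[stop,pong,done] B:[]
After 8 (send(from=B, to=A, msg='err')): A:[stop,pong,done,err] B:[]
After 9 (send(from=A, to=B, msg='start')): A:[stop,pong,done,err] B:[start]
After 10 (process(A)): A:[pong,done,err] B:[start]

Answer: 2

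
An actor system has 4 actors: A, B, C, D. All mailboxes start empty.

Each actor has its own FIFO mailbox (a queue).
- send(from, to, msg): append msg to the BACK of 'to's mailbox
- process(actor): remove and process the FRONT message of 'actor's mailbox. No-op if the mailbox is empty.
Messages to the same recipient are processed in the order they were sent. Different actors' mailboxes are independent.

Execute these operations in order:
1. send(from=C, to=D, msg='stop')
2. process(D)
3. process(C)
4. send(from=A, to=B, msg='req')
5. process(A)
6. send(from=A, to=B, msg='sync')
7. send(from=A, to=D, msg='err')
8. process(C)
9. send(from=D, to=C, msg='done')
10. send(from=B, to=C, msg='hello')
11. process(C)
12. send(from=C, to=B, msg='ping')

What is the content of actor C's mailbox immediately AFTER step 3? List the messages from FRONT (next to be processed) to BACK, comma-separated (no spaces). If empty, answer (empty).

After 1 (send(from=C, to=D, msg='stop')): A:[] B:[] C:[] D:[stop]
After 2 (process(D)): A:[] B:[] C:[] D:[]
After 3 (process(C)): A:[] B:[] C:[] D:[]

(empty)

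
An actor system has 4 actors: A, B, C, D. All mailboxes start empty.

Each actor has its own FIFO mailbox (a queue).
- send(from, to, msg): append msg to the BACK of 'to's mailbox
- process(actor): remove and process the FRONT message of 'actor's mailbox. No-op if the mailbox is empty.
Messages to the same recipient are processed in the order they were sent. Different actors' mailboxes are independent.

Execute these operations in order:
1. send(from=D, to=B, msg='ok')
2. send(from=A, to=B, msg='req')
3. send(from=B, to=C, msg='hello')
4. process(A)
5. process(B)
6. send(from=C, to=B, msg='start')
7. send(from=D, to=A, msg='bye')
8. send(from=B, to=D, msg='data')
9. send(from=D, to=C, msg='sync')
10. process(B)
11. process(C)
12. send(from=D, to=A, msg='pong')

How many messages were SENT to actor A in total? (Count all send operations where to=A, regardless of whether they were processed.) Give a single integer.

Answer: 2

Derivation:
After 1 (send(from=D, to=B, msg='ok')): A:[] B:[ok] C:[] D:[]
After 2 (send(from=A, to=B, msg='req')): A:[] B:[ok,req] C:[] D:[]
After 3 (send(from=B, to=C, msg='hello')): A:[] B:[ok,req] C:[hello] D:[]
After 4 (process(A)): A:[] B:[ok,req] C:[hello] D:[]
After 5 (process(B)): A:[] B:[req] C:[hello] D:[]
After 6 (send(from=C, to=B, msg='start')): A:[] B:[req,start] C:[hello] D:[]
After 7 (send(from=D, to=A, msg='bye')): A:[bye] B:[req,start] C:[hello] D:[]
After 8 (send(from=B, to=D, msg='data')): A:[bye] B:[req,start] C:[hello] D:[data]
After 9 (send(from=D, to=C, msg='sync')): A:[bye] B:[req,start] C:[hello,sync] D:[data]
After 10 (process(B)): A:[bye] B:[start] C:[hello,sync] D:[data]
After 11 (process(C)): A:[bye] B:[start] C:[sync] D:[data]
After 12 (send(from=D, to=A, msg='pong')): A:[bye,pong] B:[start] C:[sync] D:[data]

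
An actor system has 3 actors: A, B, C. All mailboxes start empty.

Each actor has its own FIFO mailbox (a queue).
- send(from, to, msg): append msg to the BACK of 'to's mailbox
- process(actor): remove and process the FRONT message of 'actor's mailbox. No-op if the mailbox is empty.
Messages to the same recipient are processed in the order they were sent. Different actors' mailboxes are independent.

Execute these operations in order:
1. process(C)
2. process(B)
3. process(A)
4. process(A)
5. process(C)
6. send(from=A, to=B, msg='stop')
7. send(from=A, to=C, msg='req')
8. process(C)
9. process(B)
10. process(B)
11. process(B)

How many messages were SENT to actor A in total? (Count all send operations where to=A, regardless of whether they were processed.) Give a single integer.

After 1 (process(C)): A:[] B:[] C:[]
After 2 (process(B)): A:[] B:[] C:[]
After 3 (process(A)): A:[] B:[] C:[]
After 4 (process(A)): A:[] B:[] C:[]
After 5 (process(C)): A:[] B:[] C:[]
After 6 (send(from=A, to=B, msg='stop')): A:[] B:[stop] C:[]
After 7 (send(from=A, to=C, msg='req')): A:[] B:[stop] C:[req]
After 8 (process(C)): A:[] B:[stop] C:[]
After 9 (process(B)): A:[] B:[] C:[]
After 10 (process(B)): A:[] B:[] C:[]
After 11 (process(B)): A:[] B:[] C:[]

Answer: 0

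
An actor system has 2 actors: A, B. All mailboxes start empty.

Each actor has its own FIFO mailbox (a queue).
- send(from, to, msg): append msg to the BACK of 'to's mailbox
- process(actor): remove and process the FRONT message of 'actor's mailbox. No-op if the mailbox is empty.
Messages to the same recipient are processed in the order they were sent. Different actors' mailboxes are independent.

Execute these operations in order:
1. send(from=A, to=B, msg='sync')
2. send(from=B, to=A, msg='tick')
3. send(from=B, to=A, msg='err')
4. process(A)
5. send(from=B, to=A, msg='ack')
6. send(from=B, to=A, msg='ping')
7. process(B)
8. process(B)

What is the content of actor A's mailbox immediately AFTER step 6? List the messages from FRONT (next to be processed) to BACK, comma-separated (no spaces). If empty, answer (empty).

After 1 (send(from=A, to=B, msg='sync')): A:[] B:[sync]
After 2 (send(from=B, to=A, msg='tick')): A:[tick] B:[sync]
After 3 (send(from=B, to=A, msg='err')): A:[tick,err] B:[sync]
After 4 (process(A)): A:[err] B:[sync]
After 5 (send(from=B, to=A, msg='ack')): A:[err,ack] B:[sync]
After 6 (send(from=B, to=A, msg='ping')): A:[err,ack,ping] B:[sync]

err,ack,ping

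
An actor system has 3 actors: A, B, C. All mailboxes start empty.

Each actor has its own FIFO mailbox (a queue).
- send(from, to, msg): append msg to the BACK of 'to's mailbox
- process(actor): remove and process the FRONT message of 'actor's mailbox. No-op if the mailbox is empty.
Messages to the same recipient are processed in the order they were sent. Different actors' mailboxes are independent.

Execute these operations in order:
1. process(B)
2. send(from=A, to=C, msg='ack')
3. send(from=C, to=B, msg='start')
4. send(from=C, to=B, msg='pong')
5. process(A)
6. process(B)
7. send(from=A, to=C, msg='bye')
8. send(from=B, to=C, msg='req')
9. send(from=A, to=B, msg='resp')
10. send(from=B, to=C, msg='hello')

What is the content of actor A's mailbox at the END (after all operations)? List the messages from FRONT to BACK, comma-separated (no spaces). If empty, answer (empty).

Answer: (empty)

Derivation:
After 1 (process(B)): A:[] B:[] C:[]
After 2 (send(from=A, to=C, msg='ack')): A:[] B:[] C:[ack]
After 3 (send(from=C, to=B, msg='start')): A:[] B:[start] C:[ack]
After 4 (send(from=C, to=B, msg='pong')): A:[] B:[start,pong] C:[ack]
After 5 (process(A)): A:[] B:[start,pong] C:[ack]
After 6 (process(B)): A:[] B:[pong] C:[ack]
After 7 (send(from=A, to=C, msg='bye')): A:[] B:[pong] C:[ack,bye]
After 8 (send(from=B, to=C, msg='req')): A:[] B:[pong] C:[ack,bye,req]
After 9 (send(from=A, to=B, msg='resp')): A:[] B:[pong,resp] C:[ack,bye,req]
After 10 (send(from=B, to=C, msg='hello')): A:[] B:[pong,resp] C:[ack,bye,req,hello]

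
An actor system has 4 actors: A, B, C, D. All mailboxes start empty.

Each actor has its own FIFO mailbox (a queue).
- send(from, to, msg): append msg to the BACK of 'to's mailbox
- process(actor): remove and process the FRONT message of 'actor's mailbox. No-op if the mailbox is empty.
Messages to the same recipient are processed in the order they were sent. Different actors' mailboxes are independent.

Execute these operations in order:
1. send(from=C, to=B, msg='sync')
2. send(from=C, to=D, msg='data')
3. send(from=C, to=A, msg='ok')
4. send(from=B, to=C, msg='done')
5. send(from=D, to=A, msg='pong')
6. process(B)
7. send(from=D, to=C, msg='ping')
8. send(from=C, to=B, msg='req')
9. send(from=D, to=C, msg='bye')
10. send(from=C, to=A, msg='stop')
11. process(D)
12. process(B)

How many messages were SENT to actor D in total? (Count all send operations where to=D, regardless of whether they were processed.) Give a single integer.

Answer: 1

Derivation:
After 1 (send(from=C, to=B, msg='sync')): A:[] B:[sync] C:[] D:[]
After 2 (send(from=C, to=D, msg='data')): A:[] B:[sync] C:[] D:[data]
After 3 (send(from=C, to=A, msg='ok')): A:[ok] B:[sync] C:[] D:[data]
After 4 (send(from=B, to=C, msg='done')): A:[ok] B:[sync] C:[done] D:[data]
After 5 (send(from=D, to=A, msg='pong')): A:[ok,pong] B:[sync] C:[done] D:[data]
After 6 (process(B)): A:[ok,pong] B:[] C:[done] D:[data]
After 7 (send(from=D, to=C, msg='ping')): A:[ok,pong] B:[] C:[done,ping] D:[data]
After 8 (send(from=C, to=B, msg='req')): A:[ok,pong] B:[req] C:[done,ping] D:[data]
After 9 (send(from=D, to=C, msg='bye')): A:[ok,pong] B:[req] C:[done,ping,bye] D:[data]
After 10 (send(from=C, to=A, msg='stop')): A:[ok,pong,stop] B:[req] C:[done,ping,bye] D:[data]
After 11 (process(D)): A:[ok,pong,stop] B:[req] C:[done,ping,bye] D:[]
After 12 (process(B)): A:[ok,pong,stop] B:[] C:[done,ping,bye] D:[]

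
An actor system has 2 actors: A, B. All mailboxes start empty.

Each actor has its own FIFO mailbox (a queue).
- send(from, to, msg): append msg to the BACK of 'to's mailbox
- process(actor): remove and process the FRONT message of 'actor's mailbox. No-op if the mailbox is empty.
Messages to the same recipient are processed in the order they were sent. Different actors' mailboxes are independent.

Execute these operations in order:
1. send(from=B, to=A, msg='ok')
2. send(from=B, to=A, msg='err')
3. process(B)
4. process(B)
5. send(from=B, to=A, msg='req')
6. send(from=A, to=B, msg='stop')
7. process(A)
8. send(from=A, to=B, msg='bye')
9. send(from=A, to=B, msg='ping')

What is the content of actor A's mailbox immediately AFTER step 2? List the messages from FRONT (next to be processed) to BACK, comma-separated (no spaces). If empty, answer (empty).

After 1 (send(from=B, to=A, msg='ok')): A:[ok] B:[]
After 2 (send(from=B, to=A, msg='err')): A:[ok,err] B:[]

ok,err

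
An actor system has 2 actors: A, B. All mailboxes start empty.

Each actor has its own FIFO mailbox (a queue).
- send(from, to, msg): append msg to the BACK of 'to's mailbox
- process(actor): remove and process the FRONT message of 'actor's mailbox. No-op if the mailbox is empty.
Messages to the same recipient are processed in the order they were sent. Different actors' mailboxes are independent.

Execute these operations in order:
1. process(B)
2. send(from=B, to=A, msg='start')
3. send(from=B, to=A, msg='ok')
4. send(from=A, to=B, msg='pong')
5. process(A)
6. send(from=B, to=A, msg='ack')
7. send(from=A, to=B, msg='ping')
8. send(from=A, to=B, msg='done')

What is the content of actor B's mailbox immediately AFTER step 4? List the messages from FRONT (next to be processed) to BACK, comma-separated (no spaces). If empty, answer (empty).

After 1 (process(B)): A:[] B:[]
After 2 (send(from=B, to=A, msg='start')): A:[start] B:[]
After 3 (send(from=B, to=A, msg='ok')): A:[start,ok] B:[]
After 4 (send(from=A, to=B, msg='pong')): A:[start,ok] B:[pong]

pong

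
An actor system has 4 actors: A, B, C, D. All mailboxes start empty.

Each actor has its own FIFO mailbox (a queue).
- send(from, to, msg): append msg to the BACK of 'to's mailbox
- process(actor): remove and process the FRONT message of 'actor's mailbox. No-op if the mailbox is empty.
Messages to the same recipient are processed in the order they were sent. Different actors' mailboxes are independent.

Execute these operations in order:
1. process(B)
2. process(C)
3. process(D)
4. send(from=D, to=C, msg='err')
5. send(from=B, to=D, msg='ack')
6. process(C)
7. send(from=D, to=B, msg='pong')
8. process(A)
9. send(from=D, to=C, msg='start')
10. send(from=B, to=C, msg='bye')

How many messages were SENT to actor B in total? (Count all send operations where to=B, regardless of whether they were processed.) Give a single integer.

Answer: 1

Derivation:
After 1 (process(B)): A:[] B:[] C:[] D:[]
After 2 (process(C)): A:[] B:[] C:[] D:[]
After 3 (process(D)): A:[] B:[] C:[] D:[]
After 4 (send(from=D, to=C, msg='err')): A:[] B:[] C:[err] D:[]
After 5 (send(from=B, to=D, msg='ack')): A:[] B:[] C:[err] D:[ack]
After 6 (process(C)): A:[] B:[] C:[] D:[ack]
After 7 (send(from=D, to=B, msg='pong')): A:[] B:[pong] C:[] D:[ack]
After 8 (process(A)): A:[] B:[pong] C:[] D:[ack]
After 9 (send(from=D, to=C, msg='start')): A:[] B:[pong] C:[start] D:[ack]
After 10 (send(from=B, to=C, msg='bye')): A:[] B:[pong] C:[start,bye] D:[ack]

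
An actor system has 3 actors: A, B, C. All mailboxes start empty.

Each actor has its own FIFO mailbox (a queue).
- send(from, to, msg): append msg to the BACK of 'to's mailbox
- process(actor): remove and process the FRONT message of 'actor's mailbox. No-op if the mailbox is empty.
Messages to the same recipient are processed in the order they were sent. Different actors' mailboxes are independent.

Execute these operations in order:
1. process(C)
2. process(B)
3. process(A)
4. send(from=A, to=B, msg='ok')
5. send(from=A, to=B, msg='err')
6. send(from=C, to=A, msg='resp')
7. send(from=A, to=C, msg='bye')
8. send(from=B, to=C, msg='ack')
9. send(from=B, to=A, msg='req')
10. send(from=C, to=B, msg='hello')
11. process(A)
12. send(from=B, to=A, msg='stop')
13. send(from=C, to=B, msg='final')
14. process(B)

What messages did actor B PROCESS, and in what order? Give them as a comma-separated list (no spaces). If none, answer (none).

Answer: ok

Derivation:
After 1 (process(C)): A:[] B:[] C:[]
After 2 (process(B)): A:[] B:[] C:[]
After 3 (process(A)): A:[] B:[] C:[]
After 4 (send(from=A, to=B, msg='ok')): A:[] B:[ok] C:[]
After 5 (send(from=A, to=B, msg='err')): A:[] B:[ok,err] C:[]
After 6 (send(from=C, to=A, msg='resp')): A:[resp] B:[ok,err] C:[]
After 7 (send(from=A, to=C, msg='bye')): A:[resp] B:[ok,err] C:[bye]
After 8 (send(from=B, to=C, msg='ack')): A:[resp] B:[ok,err] C:[bye,ack]
After 9 (send(from=B, to=A, msg='req')): A:[resp,req] B:[ok,err] C:[bye,ack]
After 10 (send(from=C, to=B, msg='hello')): A:[resp,req] B:[ok,err,hello] C:[bye,ack]
After 11 (process(A)): A:[req] B:[ok,err,hello] C:[bye,ack]
After 12 (send(from=B, to=A, msg='stop')): A:[req,stop] B:[ok,err,hello] C:[bye,ack]
After 13 (send(from=C, to=B, msg='final')): A:[req,stop] B:[ok,err,hello,final] C:[bye,ack]
After 14 (process(B)): A:[req,stop] B:[err,hello,final] C:[bye,ack]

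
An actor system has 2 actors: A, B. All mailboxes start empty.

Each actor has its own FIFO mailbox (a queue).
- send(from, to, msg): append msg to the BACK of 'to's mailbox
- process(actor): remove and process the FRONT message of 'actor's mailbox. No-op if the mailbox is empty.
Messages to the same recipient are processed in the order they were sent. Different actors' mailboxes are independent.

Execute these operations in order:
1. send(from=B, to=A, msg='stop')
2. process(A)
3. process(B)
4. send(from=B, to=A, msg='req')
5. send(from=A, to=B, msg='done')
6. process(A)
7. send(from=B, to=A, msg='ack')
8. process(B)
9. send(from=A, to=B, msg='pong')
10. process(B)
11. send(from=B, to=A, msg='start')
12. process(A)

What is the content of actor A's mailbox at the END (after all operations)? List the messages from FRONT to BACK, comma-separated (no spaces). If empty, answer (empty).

After 1 (send(from=B, to=A, msg='stop')): A:[stop] B:[]
After 2 (process(A)): A:[] B:[]
After 3 (process(B)): A:[] B:[]
After 4 (send(from=B, to=A, msg='req')): A:[req] B:[]
After 5 (send(from=A, to=B, msg='done')): A:[req] B:[done]
After 6 (process(A)): A:[] B:[done]
After 7 (send(from=B, to=A, msg='ack')): A:[ack] B:[done]
After 8 (process(B)): A:[ack] B:[]
After 9 (send(from=A, to=B, msg='pong')): A:[ack] B:[pong]
After 10 (process(B)): A:[ack] B:[]
After 11 (send(from=B, to=A, msg='start')): A:[ack,start] B:[]
After 12 (process(A)): A:[start] B:[]

Answer: start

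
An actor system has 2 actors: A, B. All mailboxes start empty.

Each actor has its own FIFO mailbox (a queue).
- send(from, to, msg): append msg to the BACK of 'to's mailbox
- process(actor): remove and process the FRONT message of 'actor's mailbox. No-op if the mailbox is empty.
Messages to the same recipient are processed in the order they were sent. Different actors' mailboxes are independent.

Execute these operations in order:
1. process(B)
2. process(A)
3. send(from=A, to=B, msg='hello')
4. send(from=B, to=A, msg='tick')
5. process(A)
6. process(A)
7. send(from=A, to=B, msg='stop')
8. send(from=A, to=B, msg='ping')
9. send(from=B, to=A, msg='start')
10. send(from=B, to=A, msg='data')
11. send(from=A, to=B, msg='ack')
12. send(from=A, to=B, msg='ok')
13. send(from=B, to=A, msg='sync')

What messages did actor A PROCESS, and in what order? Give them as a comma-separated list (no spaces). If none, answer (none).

After 1 (process(B)): A:[] B:[]
After 2 (process(A)): A:[] B:[]
After 3 (send(from=A, to=B, msg='hello')): A:[] B:[hello]
After 4 (send(from=B, to=A, msg='tick')): A:[tick] B:[hello]
After 5 (process(A)): A:[] B:[hello]
After 6 (process(A)): A:[] B:[hello]
After 7 (send(from=A, to=B, msg='stop')): A:[] B:[hello,stop]
After 8 (send(from=A, to=B, msg='ping')): A:[] B:[hello,stop,ping]
After 9 (send(from=B, to=A, msg='start')): A:[start] B:[hello,stop,ping]
After 10 (send(from=B, to=A, msg='data')): A:[start,data] B:[hello,stop,ping]
After 11 (send(from=A, to=B, msg='ack')): A:[start,data] B:[hello,stop,ping,ack]
After 12 (send(from=A, to=B, msg='ok')): A:[start,data] B:[hello,stop,ping,ack,ok]
After 13 (send(from=B, to=A, msg='sync')): A:[start,data,sync] B:[hello,stop,ping,ack,ok]

Answer: tick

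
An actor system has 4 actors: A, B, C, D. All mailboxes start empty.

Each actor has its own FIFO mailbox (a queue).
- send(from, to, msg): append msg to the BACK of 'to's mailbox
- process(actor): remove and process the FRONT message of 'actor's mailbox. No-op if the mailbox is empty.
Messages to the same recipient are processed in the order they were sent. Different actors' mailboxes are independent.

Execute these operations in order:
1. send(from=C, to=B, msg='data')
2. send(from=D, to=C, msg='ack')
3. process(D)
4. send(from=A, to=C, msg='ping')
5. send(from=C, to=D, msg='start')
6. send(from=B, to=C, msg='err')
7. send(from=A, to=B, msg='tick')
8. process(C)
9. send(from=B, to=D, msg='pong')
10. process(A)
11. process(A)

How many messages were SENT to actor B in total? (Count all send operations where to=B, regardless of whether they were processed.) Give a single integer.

After 1 (send(from=C, to=B, msg='data')): A:[] B:[data] C:[] D:[]
After 2 (send(from=D, to=C, msg='ack')): A:[] B:[data] C:[ack] D:[]
After 3 (process(D)): A:[] B:[data] C:[ack] D:[]
After 4 (send(from=A, to=C, msg='ping')): A:[] B:[data] C:[ack,ping] D:[]
After 5 (send(from=C, to=D, msg='start')): A:[] B:[data] C:[ack,ping] D:[start]
After 6 (send(from=B, to=C, msg='err')): A:[] B:[data] C:[ack,ping,err] D:[start]
After 7 (send(from=A, to=B, msg='tick')): A:[] B:[data,tick] C:[ack,ping,err] D:[start]
After 8 (process(C)): A:[] B:[data,tick] C:[ping,err] D:[start]
After 9 (send(from=B, to=D, msg='pong')): A:[] B:[data,tick] C:[ping,err] D:[start,pong]
After 10 (process(A)): A:[] B:[data,tick] C:[ping,err] D:[start,pong]
After 11 (process(A)): A:[] B:[data,tick] C:[ping,err] D:[start,pong]

Answer: 2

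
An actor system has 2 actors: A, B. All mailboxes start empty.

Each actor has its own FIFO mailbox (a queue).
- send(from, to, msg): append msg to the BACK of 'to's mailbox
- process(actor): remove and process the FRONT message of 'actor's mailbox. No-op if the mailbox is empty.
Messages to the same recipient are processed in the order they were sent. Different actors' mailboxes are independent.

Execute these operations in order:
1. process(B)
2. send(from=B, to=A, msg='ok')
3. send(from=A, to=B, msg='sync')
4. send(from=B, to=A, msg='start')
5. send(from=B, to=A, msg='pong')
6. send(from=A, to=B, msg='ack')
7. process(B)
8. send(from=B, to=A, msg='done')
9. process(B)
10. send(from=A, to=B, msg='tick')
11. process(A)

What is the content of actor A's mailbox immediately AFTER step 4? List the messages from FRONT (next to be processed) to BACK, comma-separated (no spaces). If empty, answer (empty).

After 1 (process(B)): A:[] B:[]
After 2 (send(from=B, to=A, msg='ok')): A:[ok] B:[]
After 3 (send(from=A, to=B, msg='sync')): A:[ok] B:[sync]
After 4 (send(from=B, to=A, msg='start')): A:[ok,start] B:[sync]

ok,start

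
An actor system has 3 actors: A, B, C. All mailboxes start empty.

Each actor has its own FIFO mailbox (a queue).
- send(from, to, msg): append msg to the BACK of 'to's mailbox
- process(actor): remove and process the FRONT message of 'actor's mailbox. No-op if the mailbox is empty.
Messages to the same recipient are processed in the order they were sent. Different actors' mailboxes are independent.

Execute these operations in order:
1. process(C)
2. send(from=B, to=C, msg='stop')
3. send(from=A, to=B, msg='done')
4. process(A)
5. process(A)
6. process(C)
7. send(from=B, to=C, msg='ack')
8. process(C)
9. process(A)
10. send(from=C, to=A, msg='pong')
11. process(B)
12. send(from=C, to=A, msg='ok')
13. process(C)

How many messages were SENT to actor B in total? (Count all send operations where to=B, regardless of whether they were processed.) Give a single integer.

After 1 (process(C)): A:[] B:[] C:[]
After 2 (send(from=B, to=C, msg='stop')): A:[] B:[] C:[stop]
After 3 (send(from=A, to=B, msg='done')): A:[] B:[done] C:[stop]
After 4 (process(A)): A:[] B:[done] C:[stop]
After 5 (process(A)): A:[] B:[done] C:[stop]
After 6 (process(C)): A:[] B:[done] C:[]
After 7 (send(from=B, to=C, msg='ack')): A:[] B:[done] C:[ack]
After 8 (process(C)): A:[] B:[done] C:[]
After 9 (process(A)): A:[] B:[done] C:[]
After 10 (send(from=C, to=A, msg='pong')): A:[pong] B:[done] C:[]
After 11 (process(B)): A:[pong] B:[] C:[]
After 12 (send(from=C, to=A, msg='ok')): A:[pong,ok] B:[] C:[]
After 13 (process(C)): A:[pong,ok] B:[] C:[]

Answer: 1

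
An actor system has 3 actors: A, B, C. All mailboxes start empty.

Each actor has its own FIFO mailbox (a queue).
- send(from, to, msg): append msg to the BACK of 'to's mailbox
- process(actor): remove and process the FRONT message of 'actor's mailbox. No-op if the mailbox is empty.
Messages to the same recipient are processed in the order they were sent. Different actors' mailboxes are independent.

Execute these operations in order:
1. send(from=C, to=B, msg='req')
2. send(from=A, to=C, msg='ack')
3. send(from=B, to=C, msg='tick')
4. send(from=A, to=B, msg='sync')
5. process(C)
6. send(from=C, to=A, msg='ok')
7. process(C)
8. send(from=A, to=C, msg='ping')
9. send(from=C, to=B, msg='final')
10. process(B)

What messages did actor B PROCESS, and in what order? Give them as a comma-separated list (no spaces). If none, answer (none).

After 1 (send(from=C, to=B, msg='req')): A:[] B:[req] C:[]
After 2 (send(from=A, to=C, msg='ack')): A:[] B:[req] C:[ack]
After 3 (send(from=B, to=C, msg='tick')): A:[] B:[req] C:[ack,tick]
After 4 (send(from=A, to=B, msg='sync')): A:[] B:[req,sync] C:[ack,tick]
After 5 (process(C)): A:[] B:[req,sync] C:[tick]
After 6 (send(from=C, to=A, msg='ok')): A:[ok] B:[req,sync] C:[tick]
After 7 (process(C)): A:[ok] B:[req,sync] C:[]
After 8 (send(from=A, to=C, msg='ping')): A:[ok] B:[req,sync] C:[ping]
After 9 (send(from=C, to=B, msg='final')): A:[ok] B:[req,sync,final] C:[ping]
After 10 (process(B)): A:[ok] B:[sync,final] C:[ping]

Answer: req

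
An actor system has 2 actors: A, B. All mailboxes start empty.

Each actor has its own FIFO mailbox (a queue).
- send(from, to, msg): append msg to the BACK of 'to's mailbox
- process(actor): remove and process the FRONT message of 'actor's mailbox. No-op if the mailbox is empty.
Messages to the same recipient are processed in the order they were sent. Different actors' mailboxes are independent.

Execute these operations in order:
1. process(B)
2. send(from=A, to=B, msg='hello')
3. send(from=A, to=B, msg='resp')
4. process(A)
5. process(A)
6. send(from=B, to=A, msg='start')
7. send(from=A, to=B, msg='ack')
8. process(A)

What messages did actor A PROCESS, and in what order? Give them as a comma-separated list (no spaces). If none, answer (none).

After 1 (process(B)): A:[] B:[]
After 2 (send(from=A, to=B, msg='hello')): A:[] B:[hello]
After 3 (send(from=A, to=B, msg='resp')): A:[] B:[hello,resp]
After 4 (process(A)): A:[] B:[hello,resp]
After 5 (process(A)): A:[] B:[hello,resp]
After 6 (send(from=B, to=A, msg='start')): A:[start] B:[hello,resp]
After 7 (send(from=A, to=B, msg='ack')): A:[start] B:[hello,resp,ack]
After 8 (process(A)): A:[] B:[hello,resp,ack]

Answer: start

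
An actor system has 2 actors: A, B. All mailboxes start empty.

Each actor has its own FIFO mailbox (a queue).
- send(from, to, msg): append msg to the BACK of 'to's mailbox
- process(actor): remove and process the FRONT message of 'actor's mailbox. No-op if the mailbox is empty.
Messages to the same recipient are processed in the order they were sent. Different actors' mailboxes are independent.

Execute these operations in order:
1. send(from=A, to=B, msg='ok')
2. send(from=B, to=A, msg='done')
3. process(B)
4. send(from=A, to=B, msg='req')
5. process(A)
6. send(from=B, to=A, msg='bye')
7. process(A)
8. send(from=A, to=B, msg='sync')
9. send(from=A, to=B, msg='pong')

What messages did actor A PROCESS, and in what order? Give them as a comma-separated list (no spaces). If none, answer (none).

Answer: done,bye

Derivation:
After 1 (send(from=A, to=B, msg='ok')): A:[] B:[ok]
After 2 (send(from=B, to=A, msg='done')): A:[done] B:[ok]
After 3 (process(B)): A:[done] B:[]
After 4 (send(from=A, to=B, msg='req')): A:[done] B:[req]
After 5 (process(A)): A:[] B:[req]
After 6 (send(from=B, to=A, msg='bye')): A:[bye] B:[req]
After 7 (process(A)): A:[] B:[req]
After 8 (send(from=A, to=B, msg='sync')): A:[] B:[req,sync]
After 9 (send(from=A, to=B, msg='pong')): A:[] B:[req,sync,pong]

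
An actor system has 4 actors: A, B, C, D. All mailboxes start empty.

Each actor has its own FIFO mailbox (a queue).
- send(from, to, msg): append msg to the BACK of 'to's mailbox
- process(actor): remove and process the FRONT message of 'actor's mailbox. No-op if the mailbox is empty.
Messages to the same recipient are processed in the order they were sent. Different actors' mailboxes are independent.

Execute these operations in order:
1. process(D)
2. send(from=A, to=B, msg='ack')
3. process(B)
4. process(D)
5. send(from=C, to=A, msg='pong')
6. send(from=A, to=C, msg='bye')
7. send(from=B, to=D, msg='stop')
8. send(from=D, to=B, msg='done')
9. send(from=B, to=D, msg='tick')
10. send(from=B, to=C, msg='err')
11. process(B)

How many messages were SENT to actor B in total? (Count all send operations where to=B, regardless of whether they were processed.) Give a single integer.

After 1 (process(D)): A:[] B:[] C:[] D:[]
After 2 (send(from=A, to=B, msg='ack')): A:[] B:[ack] C:[] D:[]
After 3 (process(B)): A:[] B:[] C:[] D:[]
After 4 (process(D)): A:[] B:[] C:[] D:[]
After 5 (send(from=C, to=A, msg='pong')): A:[pong] B:[] C:[] D:[]
After 6 (send(from=A, to=C, msg='bye')): A:[pong] B:[] C:[bye] D:[]
After 7 (send(from=B, to=D, msg='stop')): A:[pong] B:[] C:[bye] D:[stop]
After 8 (send(from=D, to=B, msg='done')): A:[pong] B:[done] C:[bye] D:[stop]
After 9 (send(from=B, to=D, msg='tick')): A:[pong] B:[done] C:[bye] D:[stop,tick]
After 10 (send(from=B, to=C, msg='err')): A:[pong] B:[done] C:[bye,err] D:[stop,tick]
After 11 (process(B)): A:[pong] B:[] C:[bye,err] D:[stop,tick]

Answer: 2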